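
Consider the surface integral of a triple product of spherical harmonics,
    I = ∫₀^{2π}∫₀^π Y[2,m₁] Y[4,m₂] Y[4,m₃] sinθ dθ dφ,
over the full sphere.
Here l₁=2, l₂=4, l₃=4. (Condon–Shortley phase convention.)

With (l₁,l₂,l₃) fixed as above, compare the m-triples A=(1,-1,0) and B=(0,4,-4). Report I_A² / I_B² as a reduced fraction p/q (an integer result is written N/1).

Same 2,4,4: normalisation and zero-m 3j drop out of the ratio.
A: Δ: 2! 2! 6! / 11! → 1/13860; sum: t=0:+1/72 t=1:−1/96 = 1/288; 3j²(2 4 4; 1 -1 0) = Δ·Π!·Σ² = 1/462  (sign +1)
B: Δ: 2! 2! 6! / 11! → 1/13860; sum: t=2:+1/2880 = 1/2880; 3j²(2 4 4; 0 4 -4) = Δ·Π!·Σ² = 28/495  (sign +1)
I_A²/I_B² = (1/462)/(28/495) = 15/392

15/392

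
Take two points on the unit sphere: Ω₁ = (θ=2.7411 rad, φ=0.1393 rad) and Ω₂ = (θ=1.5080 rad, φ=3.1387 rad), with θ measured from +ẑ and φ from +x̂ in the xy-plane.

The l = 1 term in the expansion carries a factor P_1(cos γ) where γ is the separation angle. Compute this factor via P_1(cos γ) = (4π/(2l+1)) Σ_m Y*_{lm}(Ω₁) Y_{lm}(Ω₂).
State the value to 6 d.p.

-0.442966

Addition theorem: P_1(cos γ) = (4π/3) Σ_m Y*_{lm}(Ω₁) Y_{lm}(Ω₂), m = −1…1:
  [-1]  conj(Y_{1,-1})(Ω₁) = +0.133394+0.018703i ; Y_{1,-1}(Ω₂) = -0.344812-0.000997i ; Δ = -0.045977-0.006582i
  [+0]  conj(Y_{1,0})(Ω₁) = -0.449939-0.000000i ; Y_{1,0}(Ω₂) = +0.030662+0.000000i ; Δ = -0.013796-0.000000i
  [+1]  conj(Y_{1,1})(Ω₁) = -0.133394+0.018703i ; Y_{1,1}(Ω₂) = +0.344812-0.000997i ; Δ = -0.045977+0.006582i
Total Σ_m = -0.105750+0.000000i. Multiply by 4.188790: -0.442966+0.000000i. P_1(cos γ) = -0.442966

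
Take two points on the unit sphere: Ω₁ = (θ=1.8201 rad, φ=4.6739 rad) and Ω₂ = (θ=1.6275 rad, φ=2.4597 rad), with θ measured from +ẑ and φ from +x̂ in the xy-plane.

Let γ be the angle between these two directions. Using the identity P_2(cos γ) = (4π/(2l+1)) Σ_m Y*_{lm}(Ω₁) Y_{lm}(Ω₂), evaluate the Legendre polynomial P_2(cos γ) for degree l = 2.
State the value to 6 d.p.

-0.018688

Expand P_2 via completeness: Σ_{m} conj(Y_{2,m}) at Ω₁ times Y_{2,m} at Ω₂ —
  term(m=-2) = (-0.039135, -0.134080)   from Y*(Ω₁)=(-0.361685, 0.027897), Y(Ω₂)=(0.079138, 0.376813)
  term(m=-1) = (-0.004844, 0.006460)   from Y*(Ω₁)=(0.007108, 0.184581), Y(Ω₂)=(0.033938, 0.027550)
  term(m=+0) = (0.080522, 0.000000)   from Y*(Ω₁)=(-0.257793, -0.000000), Y(Ω₂)=(-0.312353, 0.000000)
  term(m=+1) = (-0.004844, -0.006460)   from Y*(Ω₁)=(-0.007108, 0.184581), Y(Ω₂)=(-0.033938, 0.027550)
  term(m=+2) = (-0.039135, 0.134080)   from Y*(Ω₁)=(-0.361685, -0.027897), Y(Ω₂)=(0.079138, -0.376813)
Total Σ_m = (-0.007436, 0.000000). Multiply by 2.513274: (-0.018688, 0.000000). P_2(cos γ) = -0.018688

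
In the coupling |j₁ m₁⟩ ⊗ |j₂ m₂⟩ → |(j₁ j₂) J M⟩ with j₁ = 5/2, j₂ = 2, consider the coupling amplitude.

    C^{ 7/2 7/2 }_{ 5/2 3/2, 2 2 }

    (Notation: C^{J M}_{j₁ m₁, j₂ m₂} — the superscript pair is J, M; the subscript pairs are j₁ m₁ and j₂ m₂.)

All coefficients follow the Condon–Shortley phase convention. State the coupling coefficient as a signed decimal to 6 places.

triangle: 1!·4!·3!/9! = 144/362880
(j±m)!: 4!·1!·4!·0!·7!·0! = 2903040
prefactor² = (2J+1)·Δ·N² = 9216
  k=1: −1/(1!·0!·0!·3!·4!·0!) = -1/144
Σ = -1/144  ⇒  CG² = 9216·(-1/144)² = 4/9
CG = −√(4/9) = -0.666667

−√(4/9) ≈ -0.666667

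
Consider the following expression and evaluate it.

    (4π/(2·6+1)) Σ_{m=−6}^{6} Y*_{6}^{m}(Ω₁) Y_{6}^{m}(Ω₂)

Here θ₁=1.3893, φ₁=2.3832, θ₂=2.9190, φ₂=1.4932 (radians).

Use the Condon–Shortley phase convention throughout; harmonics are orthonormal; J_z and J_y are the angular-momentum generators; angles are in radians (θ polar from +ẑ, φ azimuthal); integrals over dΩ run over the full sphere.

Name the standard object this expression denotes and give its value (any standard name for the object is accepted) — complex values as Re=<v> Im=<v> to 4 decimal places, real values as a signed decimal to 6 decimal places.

This sum is the spherical-harmonic addition theorem: it equals the Legendre polynomial P_l(cos γ) of the angle γ between the two directions.
Term-by-term m-sum for l=6 (normalisation 4π/13 = 0.966644):
  m=-6: (-0.070562, 0.431659) × (-0.000050, -0.000025) = (0.000014, -0.000020)  (running Σ = (0.000014, -0.000020))
  m=-5: (0.221293, -0.168357) × (-0.000324, 0.000792) = (0.000062, 0.000230)  (running Σ = (0.000076, 0.000210))
  m=-4: (0.212993, 0.023098) × (0.007636, 0.002449) = (0.001570, 0.000698)  (running Σ = (0.001646, 0.000908))
  m=-3: (-0.191379, -0.225203) × (0.011769, -0.049641) = (-0.013432, 0.006850)  (running Σ = (-0.011786, 0.007758))
  m=-2: (0.007630, -0.141133) × (-0.215455, -0.033708) = (-0.006401, 0.030151)  (running Σ = (-0.018187, 0.037908))
  m=-1: (-0.215443, 0.204110) × (-0.043484, 0.559267) = (-0.104783, -0.129366)  (running Σ = (-0.122970, -0.091457))
  m=0: (-0.121125, -0.000000) × (0.552011, 0.000000) = (-0.066862, -0.000000)  (running Σ = (-0.189833, -0.091457))
  m=1: (0.215443, 0.204110) × (0.043484, 0.559267) = (-0.104783, 0.129366)  (running Σ = (-0.294616, 0.037908))
  m=2: (0.007630, 0.141133) × (-0.215455, 0.033708) = (-0.006401, -0.030151)  (running Σ = (-0.301017, 0.007758))
  m=3: (0.191379, -0.225203) × (-0.011769, -0.049641) = (-0.013432, -0.006850)  (running Σ = (-0.314449, 0.000908))
  m=4: (0.212993, -0.023098) × (0.007636, -0.002449) = (0.001570, -0.000698)  (running Σ = (-0.312879, 0.000210))
  m=5: (-0.221293, -0.168357) × (0.000324, 0.000792) = (0.000062, -0.000230)  (running Σ = (-0.312817, -0.000020))
  m=6: (-0.070562, -0.431659) × (-0.000050, 0.000025) = (0.000014, 0.000020)  (running Σ = (-0.312803, -0.000000))
Total Σ_m = (-0.312803, -0.000000). Multiply by 0.966644: (-0.302369, -0.000000). P_6(cos γ) = -0.302369

Legendre polynomial (addition theorem), -0.302369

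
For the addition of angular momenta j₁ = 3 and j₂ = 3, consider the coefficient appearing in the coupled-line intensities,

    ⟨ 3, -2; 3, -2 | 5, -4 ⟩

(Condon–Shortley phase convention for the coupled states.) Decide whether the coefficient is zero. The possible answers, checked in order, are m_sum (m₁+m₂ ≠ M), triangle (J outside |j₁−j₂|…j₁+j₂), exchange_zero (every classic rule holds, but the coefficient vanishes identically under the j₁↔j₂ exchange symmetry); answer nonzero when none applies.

exchange_zero

m-sum: m₁+m₂ = -2+(-2) = -4, M = -4  ✓
triangle: |j₁−j₂| = 0 ≤ J = 5 ≤ j₁+j₂ = 6  ✓
exchange: j₁=j₂ and m₁=m₂, and (−1)^(j₁+j₂−J) = (−1)^1 = −1 forces ⟨j₁m₁;j₂m₂|JM⟩ = −⟨j₂m₂;j₁m₁|JM⟩ = −⟨j₁m₁;j₂m₂|JM⟩ ⇒ the coefficient vanishes identically
Racah sum check: Σ_k collapses to 0 ⇒ CG = 0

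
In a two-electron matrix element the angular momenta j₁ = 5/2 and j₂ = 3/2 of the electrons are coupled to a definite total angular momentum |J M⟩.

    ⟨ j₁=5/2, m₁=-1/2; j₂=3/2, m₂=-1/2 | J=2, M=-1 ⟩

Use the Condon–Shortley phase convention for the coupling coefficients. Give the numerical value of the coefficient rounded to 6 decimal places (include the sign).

√[5·2!3!1!/7! · 2!3!1!2!1!3!] = √(12/7)
  +(−1)^0/∏(0,2,3,1,0,0)! = 1/12  (running 1/12)
  +(−1)^1/∏(1,1,2,0,1,1)! = -1/2  (running -5/12)
⟨..|..⟩ = √(12/7)·(-5/12) = -0.545545

-0.545545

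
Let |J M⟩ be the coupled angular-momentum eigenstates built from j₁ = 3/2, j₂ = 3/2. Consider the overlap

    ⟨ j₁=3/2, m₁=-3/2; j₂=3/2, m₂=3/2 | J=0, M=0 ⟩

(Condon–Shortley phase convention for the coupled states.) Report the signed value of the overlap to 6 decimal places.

−√(1/4) = -0.500000

√[1·3!0!0!/4! · 0!3!3!0!0!0!] = √(9)
  +(−1)^3/∏(3,0,0,0,0,0)! = -1/6  (running -1/6)
⟨..|..⟩ = √(9)·(-1/6) = -0.500000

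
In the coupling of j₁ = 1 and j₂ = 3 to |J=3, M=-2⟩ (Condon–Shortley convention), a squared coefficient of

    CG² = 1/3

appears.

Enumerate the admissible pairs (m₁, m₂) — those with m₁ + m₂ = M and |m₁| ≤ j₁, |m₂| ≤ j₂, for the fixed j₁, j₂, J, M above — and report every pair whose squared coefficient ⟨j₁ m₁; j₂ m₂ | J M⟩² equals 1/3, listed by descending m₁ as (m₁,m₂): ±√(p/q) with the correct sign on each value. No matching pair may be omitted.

(0,-2): +√(1/3)

Admissible pairs with m₁+m₂ = M = -2: (-1,-1), (0,-2), (1,-3)
  (m₁,m₂)=(1,-3): CG² = 1/4, CG = +√(1/4)
  (m₁,m₂)=(0,-2): CG² = 1/3, CG = +√(1/3)   ← matches the target
  (m₁,m₂)=(-1,-1): CG² = 5/12, CG = −√(5/12)
Pairs with CG² = 1/3: (0,-2): +√(1/3)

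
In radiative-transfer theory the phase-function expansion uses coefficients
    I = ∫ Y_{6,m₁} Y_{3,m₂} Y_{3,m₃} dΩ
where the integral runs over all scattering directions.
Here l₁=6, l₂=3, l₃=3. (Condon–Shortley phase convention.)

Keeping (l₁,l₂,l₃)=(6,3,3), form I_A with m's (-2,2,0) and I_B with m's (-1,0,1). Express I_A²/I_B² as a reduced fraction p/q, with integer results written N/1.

16/25

l's match ⇒ only the (l;m) 3-j factors differ between A and B.
A: triangle coeff Δ(6,3,3) = 1/12012; Σ_t [5,5]: t=5:−1/4320 = -1/4320; (3j)²=8/429 [(6 3 3; -2 2 0)], sign=+1
B: triangle coeff Δ(6,3,3) = 1/12012; Σ_t [3,3]: t=3:−1/1728 = -1/1728; (3j)²=25/858 [(6 3 3; -1 0 1)], sign=-1
I_A²/I_B² = (8/429)/(25/858) = 16/25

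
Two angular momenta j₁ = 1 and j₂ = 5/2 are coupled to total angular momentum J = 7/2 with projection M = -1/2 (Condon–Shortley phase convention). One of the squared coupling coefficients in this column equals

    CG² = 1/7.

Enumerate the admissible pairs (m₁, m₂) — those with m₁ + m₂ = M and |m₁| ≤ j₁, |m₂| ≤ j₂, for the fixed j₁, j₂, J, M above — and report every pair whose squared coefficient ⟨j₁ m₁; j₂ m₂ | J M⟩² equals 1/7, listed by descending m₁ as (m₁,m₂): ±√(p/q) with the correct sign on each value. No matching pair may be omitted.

Admissible pairs with m₁+m₂ = M = -1/2: (-1,1/2), (0,-1/2), (1,-3/2)
  (m₁,m₂)=(1,-3/2): CG² = 1/7, CG = +√(1/7)   ← matches the target
  (m₁,m₂)=(0,-1/2): CG² = 4/7, CG = +√(4/7)
  (m₁,m₂)=(-1,1/2): CG² = 2/7, CG = +√(2/7)
Pairs with CG² = 1/7: (1,-3/2): +√(1/7)

(1,-3/2): +√(1/7)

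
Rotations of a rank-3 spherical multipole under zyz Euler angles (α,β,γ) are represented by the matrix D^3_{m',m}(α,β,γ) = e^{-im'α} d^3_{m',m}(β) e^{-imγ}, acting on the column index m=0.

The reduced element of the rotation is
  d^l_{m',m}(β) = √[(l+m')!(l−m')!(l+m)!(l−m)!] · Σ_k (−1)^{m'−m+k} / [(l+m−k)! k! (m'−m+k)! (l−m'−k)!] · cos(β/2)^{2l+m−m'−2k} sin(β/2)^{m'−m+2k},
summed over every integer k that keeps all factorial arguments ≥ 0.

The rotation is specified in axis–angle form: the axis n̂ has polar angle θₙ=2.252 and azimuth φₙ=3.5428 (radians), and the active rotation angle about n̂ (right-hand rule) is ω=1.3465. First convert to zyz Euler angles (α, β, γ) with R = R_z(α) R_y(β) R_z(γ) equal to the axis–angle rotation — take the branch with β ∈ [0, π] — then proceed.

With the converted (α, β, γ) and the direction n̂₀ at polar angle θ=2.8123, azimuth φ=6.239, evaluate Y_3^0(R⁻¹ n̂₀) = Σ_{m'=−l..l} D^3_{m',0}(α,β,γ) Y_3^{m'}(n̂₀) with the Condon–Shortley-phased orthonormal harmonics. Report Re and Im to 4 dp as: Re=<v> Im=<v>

Axis–angle → zyz. n̂ = (sinθₙcosφₙ, sinθₙsinφₙ, cosθₙ) = (-0.715129, -0.303370, -0.629729), ω = 1.3465.
R = I cosω + sinω [n̂]ₓ + (1−cosω) n̂n̂ᵀ gives
  R = [+0.620081, +0.782649, +0.054402; -0.445260, +0.293984, +0.845764; +0.645943, -0.548666, +0.530776]
β = atan2(√(R₁₃²+R₂₃²), R₃₃) = 1.011281; α = atan2(R₂₃, R₁₃) mod 2π = 1.506562; γ = atan2(R₃₂, −R₃₁) mod 2π = 3.845740
Need the full column D^3_{m',0} for m'=−3..3 at α=1.5066, β=1.0113, γ=3.8457.
cos(β/2)=0.874865, sin(β/2)=0.484368
d^3_{-3,0}: single k=3 term ⇒ +0.340301;  D = -0.065172-0.334002i
d^3_{-2,0}: k∈[2..3] ⇒ +0.752791 -0.230751 = +0.522040;  D = -0.517738+0.066882i
d^3_{-1,0}: k∈[1..3] ⇒ +0.859943 -0.790788 +0.080799 = +0.149955;  D = +0.009626+0.149646i
d^3_{0,0}: k∈[0..3] ⇒ +0.448378 -1.236961 +0.379162 -0.012914 = -0.422334;  D = -0.422334+0.000000i
d^3_{1,0}: k∈[0..2] ⇒ -0.859943 +0.790788 -0.080799 = -0.149955;  D = -0.009626+0.149646i
d^3_{2,0}: k∈[0..1] ⇒ +0.752791 -0.230751 = +0.522040;  D = -0.517738-0.066882i
d^3_{3,0}: single k=0 term ⇒ -0.340301;  D = +0.065172-0.334002i
Y_3^{m'}(θ=2.8123,φ=6.239) and Σ D·Y over m':
  (-0.0652-0.3340i)·(+0.0140+0.0019i)  (-0.5177+0.0669i)·(-0.1007-0.0089i)  (+0.0096+0.1496i)·(+0.3630+0.0161i)  (-0.4223+0.0000i)·(-0.5216+0.0000i)  (-0.0096+0.1496i)·(-0.3630+0.0161i)  (-0.5177-0.0669i)·(-0.1007+0.0089i)  (+0.0652-0.3340i)·(-0.0140+0.0019i)
Y_3^0(R⁻¹ n̂) = +0.327406-0.000000i

Re=0.3274 Im=0.0000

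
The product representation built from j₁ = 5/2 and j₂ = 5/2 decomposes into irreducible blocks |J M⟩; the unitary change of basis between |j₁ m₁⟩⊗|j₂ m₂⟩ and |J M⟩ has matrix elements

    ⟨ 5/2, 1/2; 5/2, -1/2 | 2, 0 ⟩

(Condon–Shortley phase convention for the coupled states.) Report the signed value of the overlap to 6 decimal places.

√[5·3!2!2!/8! · 3!2!2!3!2!2!] = √(12/7)
  +(−1)^0/∏(0,3,2,2,0,0)! = 1/24  (running 1/24)
  +(−1)^1/∏(1,2,1,1,1,1)! = -1/2  (running -11/24)
  +(−1)^2/∏(2,1,0,0,2,2)! = 1/8  (running -1/3)
⟨..|..⟩ = √(12/7)·(-1/3) = -0.436436

-0.436436  (= −√(4/21))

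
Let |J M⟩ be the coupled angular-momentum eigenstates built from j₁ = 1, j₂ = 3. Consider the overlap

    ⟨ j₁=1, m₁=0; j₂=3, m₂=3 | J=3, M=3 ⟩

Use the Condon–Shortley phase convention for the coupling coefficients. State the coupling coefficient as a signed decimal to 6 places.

j₁+j₂−J=1  J+j₁−j₂=1  J−j₁+j₂=5  j₁+j₂+J+1=8
(j₁±m₁, j₂±m₂, J±M) = (1,1,6,0,6,0)
P² = 10800
sum k=1..1:
  [1] −1/120 = -1/120
S = -1/120
C² = P²·S² = 3/4 ; C = -0.866025

-0.866025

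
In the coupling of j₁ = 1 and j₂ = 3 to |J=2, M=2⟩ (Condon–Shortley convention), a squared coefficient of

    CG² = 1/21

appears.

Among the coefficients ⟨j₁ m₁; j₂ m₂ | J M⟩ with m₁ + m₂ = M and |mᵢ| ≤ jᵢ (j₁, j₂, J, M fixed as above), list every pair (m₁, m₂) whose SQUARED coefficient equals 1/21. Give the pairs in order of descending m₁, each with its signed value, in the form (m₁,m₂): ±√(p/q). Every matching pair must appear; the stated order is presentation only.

(1,1): +√(1/21)

Admissible pairs with m₁+m₂ = M = 2: (-1,3), (0,2), (1,1)
  (m₁,m₂)=(1,1): CG² = 1/21, CG = +√(1/21)   ← matches the target
  (m₁,m₂)=(0,2): CG² = 5/21, CG = −√(5/21)
  (m₁,m₂)=(-1,3): CG² = 5/7, CG = +√(5/7)
Pairs with CG² = 1/21: (1,1): +√(1/21)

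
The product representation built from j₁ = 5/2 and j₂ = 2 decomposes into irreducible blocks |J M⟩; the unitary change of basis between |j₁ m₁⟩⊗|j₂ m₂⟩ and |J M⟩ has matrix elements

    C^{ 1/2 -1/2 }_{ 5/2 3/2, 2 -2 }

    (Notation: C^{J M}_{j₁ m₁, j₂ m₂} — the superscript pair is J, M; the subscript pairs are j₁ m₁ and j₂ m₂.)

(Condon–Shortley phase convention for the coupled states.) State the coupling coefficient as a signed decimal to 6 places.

+√(1/15) = +0.258199

triangle: 4!*1!*0!/6! = 24/720
(j±m)!: 4!*1!*0!*4!*0!*1! = 576
prefactor² = (2J+1)*Δ*N² = 192/5
  k=0: +1/(0!*4!*1!*0!*0!*0!) = 1/24
Σ = 1/24  ⇒  CG² = 192/5*(1/24)² = 1/15
CG = +√(1/15) = +0.258199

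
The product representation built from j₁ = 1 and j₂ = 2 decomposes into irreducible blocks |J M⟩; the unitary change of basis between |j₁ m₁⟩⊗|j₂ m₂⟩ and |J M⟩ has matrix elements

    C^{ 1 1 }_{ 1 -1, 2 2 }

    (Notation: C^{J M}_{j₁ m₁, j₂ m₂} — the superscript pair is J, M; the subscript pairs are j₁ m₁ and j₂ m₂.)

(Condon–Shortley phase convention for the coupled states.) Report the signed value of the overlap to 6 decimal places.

j₁+j₂−J=2  J+j₁−j₂=0  J−j₁+j₂=2  j₁+j₂+J+1=5
(j₁±m₁, j₂±m₂, J±M) = (0,2,4,0,2,0)
P² = 48/5
sum k=2..2:
  [2] +1/4 = 1/4
S = 1/4
C² = P²·S² = 3/5 ; C = +0.774597

+0.774597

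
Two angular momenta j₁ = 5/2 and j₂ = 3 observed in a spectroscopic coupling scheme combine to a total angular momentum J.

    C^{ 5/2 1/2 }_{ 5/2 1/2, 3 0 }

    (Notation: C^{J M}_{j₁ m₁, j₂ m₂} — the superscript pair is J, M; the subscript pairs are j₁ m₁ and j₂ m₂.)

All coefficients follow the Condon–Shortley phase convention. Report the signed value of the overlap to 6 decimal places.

j₁+j₂−J=3  J+j₁−j₂=2  J−j₁+j₂=3  j₁+j₂+J+1=9
(j₁±m₁, j₂±m₂, J±M) = (3,2,3,3,3,2)
P² = 216/35
sum k=0..2:
  [0] +1/72 = 1/72
  [1] −1/4 = -1/4
  [2] +1/8 = 1/8
S = -1/9
C² = P²·S² = 8/105 ; C = -0.276026

−√(8/105) = -0.276026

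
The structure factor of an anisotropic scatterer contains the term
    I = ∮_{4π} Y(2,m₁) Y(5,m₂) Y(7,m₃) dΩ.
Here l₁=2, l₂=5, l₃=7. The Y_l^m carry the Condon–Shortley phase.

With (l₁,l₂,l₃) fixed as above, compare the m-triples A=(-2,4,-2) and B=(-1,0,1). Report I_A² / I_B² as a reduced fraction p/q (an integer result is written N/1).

5/336

Same 2,5,7: normalisation and zero-m 3j drop out of the ratio.
A: Δ: 0! 4! 10! / 15! → 1/15015; sum: t=0:+1/8709120 = 1/8709120; 3j²(2 5 7; -2 4 -2) = Δ·Π!·Σ² = 1/3003  (sign -1)
B: Δ: 0! 4! 10! / 15! → 1/15015; sum: t=0:+1/86400 = 1/86400; 3j²(2 5 7; -1 0 1) = Δ·Π!·Σ² = 16/715  (sign +1)
I_A²/I_B² = (1/3003)/(16/715) = 5/336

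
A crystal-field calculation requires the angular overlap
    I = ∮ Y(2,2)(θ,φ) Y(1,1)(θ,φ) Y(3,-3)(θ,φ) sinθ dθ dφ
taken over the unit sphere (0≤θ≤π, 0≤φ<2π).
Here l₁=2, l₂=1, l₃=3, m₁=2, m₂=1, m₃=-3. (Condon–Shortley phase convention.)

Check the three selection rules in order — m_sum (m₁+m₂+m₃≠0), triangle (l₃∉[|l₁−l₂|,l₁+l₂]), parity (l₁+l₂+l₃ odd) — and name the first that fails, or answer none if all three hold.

none

Σmᵢ = 0  ✓
l₃∈[|l₁−l₂|,l₁+l₂]=[1,3], have l₃=3  ✓
Σlᵢ = 6 ⇒ even  ✓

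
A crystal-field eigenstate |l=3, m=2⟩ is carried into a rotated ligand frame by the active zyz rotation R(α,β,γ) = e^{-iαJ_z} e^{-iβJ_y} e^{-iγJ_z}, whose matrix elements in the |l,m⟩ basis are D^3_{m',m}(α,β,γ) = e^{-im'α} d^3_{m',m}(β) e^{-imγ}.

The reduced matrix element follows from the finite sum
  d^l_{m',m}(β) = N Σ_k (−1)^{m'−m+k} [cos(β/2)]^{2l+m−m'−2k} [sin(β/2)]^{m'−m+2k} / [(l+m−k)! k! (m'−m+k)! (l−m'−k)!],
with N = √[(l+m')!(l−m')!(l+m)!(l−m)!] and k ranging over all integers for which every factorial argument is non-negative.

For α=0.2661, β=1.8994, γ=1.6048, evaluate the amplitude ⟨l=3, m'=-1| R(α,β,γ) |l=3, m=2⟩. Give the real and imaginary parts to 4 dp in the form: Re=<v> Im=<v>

D^3_{-1,2}(0.2661,1.8994,1.6048) = e^{-i·-1·0.2661}·d^3_{-1,2}(1.8994)·e^{-i·2·1.6048}. Compute d first:
With c≡cos(β/2)=0.581927 and s≡sin(β/2)=0.813241, N=[2·24·120·1]^{1/2}=75.894664
The bounds max(0,m−m')=3 and min(l+m,l−m')=4 give 2 terms
  k=3: (−1)^0·75.8947/(12)·0.5819^3·0.8132^3 = +0.670337
  k=4: (−1)^1·75.8947/(24)·0.5819^1·0.8132^5 = -0.654583
d^3_{-1,2}(1.8994) = +0.670337 -0.654583 = +0.015754
D = (+0.964804+0.262971i)·(+0.015754)·(-0.997688+0.067955i) = -0.015446-0.003100i

Re=-0.0154 Im=-0.0031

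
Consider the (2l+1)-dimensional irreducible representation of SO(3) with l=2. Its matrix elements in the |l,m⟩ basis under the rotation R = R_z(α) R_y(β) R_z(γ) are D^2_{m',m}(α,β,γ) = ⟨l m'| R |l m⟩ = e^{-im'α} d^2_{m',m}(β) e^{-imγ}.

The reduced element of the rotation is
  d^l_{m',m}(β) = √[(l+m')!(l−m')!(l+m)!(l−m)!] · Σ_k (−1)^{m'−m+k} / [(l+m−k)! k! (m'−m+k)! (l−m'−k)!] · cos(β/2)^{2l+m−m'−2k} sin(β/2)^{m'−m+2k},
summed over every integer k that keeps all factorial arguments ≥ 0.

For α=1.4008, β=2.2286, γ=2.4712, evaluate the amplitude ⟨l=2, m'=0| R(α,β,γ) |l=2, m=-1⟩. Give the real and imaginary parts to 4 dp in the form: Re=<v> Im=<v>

D^2_{0,-1}(1.4008,2.2286,2.4712) = e^{-i·0·1.4008}·d^2_{0,-1}(2.2286)·e^{-i·-1·2.4712}. Compute d first:
c=cos(2.228600/2)=0.440806, s=sin(2.228600/2)=0.897602; N=√[2·2·1·6]=4.898979
k∈{0,1} keeps every argument non-negative
  k=0: (−1)^1·4.8990/(2)·0.4408^3·0.8976^1 = -0.188322
  k=1: (−1)^2·4.8990/(2)·0.4408^1·0.8976^3 = +0.780863
d^2_{0,-1}(2.2286) = -0.188322 +0.780863 = +0.592541
D = (+1.000000+0.000000i)·(+0.592541)·(-0.783578+0.621294i) = -0.464302+0.368142i

Re=-0.4643 Im=0.3681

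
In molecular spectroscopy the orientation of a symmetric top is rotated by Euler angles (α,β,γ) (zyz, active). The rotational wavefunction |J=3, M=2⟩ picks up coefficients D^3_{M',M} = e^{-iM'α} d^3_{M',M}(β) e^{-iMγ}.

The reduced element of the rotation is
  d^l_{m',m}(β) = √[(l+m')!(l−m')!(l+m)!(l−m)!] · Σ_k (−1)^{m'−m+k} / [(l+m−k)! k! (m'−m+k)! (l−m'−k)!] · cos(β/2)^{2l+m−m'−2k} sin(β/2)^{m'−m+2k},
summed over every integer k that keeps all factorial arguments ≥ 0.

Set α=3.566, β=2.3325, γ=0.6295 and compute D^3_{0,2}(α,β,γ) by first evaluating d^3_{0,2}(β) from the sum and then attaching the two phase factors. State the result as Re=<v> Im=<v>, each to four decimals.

D^3_{0,2}(3.5660,2.3325,0.6295) = e^{-i·0·3.5660}·d^3_{0,2}(2.3325)·e^{-i·2·0.6295}. Compute d first:
With c≡cos(β/2)=0.393602 and s≡sin(β/2)=0.919281, N=[6·6·120·1]^{1/2}=65.726707
Admissible k: 2..3 (factorial args all ≥0)
  k=2: (−1)^0·65.7267/(12)·0.3936^4·0.9193^2 = +0.111093
  k=3: (−1)^1·65.7267/(12)·0.3936^2·0.9193^4 = -0.605993
d^3_{0,2}(2.3325) = +0.111093 -0.605993 = -0.494901
D = (+1.000000+0.000000i)·(-0.494901)·(+0.306769-0.951784i) = -0.151820+0.471039i

Re=-0.1518 Im=0.4710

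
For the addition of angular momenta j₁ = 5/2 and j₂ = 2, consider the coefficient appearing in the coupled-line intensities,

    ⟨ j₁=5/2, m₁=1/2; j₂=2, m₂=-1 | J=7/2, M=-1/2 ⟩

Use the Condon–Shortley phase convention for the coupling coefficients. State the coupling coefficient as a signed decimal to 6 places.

√[8·1!4!3!/9! · 3!2!1!3!3!4!] = √(1152/35)
  +(−1)^0/∏(0,1,2,1,2,2)! = 1/8  (running 1/8)
  +(−1)^1/∏(1,0,1,0,3,3)! = -1/36  (running 7/72)
⟨..|..⟩ = √(1152/35)·(7/72) = +0.557773

+√(14/45) ≈ +0.557773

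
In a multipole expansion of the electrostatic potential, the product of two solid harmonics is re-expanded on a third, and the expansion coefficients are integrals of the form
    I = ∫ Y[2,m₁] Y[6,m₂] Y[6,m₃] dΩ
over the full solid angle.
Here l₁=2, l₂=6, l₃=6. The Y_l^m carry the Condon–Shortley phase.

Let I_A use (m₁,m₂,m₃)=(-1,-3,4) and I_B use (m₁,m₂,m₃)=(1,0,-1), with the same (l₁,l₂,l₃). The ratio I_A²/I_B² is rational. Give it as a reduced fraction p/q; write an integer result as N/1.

Shared (l₁,l₂,l₃)=(2,6,6): N and (l;000)² cancel in I_A²/I_B².
A: Δ = 2!·2!·10!/15! = 1/90090; Racah Σ t=1..2: t=1:−1/161280 t=2:+1/725760 = -1/207360; ⇒ 3j(2 6 6; -1 -3 4)² = 7/286, sgn -1
B: Δ = 2!·2!·10!/15! = 1/90090; Racah Σ t=0..1: t=0:+1/34560 t=1:−1/28800 = -1/172800; ⇒ 3j(2 6 6; 1 0 -1)² = 1/1430, sgn +1
I_A²/I_B² = (7/286)/(1/1430) = 35/1

35/1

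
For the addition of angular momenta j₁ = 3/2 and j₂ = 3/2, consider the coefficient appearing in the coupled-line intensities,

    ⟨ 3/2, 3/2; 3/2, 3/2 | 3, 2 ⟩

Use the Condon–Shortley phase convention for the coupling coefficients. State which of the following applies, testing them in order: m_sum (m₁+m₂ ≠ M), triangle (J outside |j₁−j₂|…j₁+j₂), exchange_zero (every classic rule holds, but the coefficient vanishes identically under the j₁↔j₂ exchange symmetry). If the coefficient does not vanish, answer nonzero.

m-sum: m₁+m₂ = 3/2+3/2 = 3, M = 2  ✗ ⇒ coefficient is 0

m_sum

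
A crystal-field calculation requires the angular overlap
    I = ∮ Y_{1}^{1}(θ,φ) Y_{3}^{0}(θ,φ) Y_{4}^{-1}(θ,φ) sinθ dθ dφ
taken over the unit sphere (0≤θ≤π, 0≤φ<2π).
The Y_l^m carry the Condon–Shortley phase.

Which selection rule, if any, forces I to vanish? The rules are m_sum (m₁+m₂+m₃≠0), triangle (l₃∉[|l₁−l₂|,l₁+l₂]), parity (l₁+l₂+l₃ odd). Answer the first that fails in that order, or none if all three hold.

m₁+m₂+m₃ = 1 + 0 − 1 = 0  ✓
triangle: |1−3|=2 ≤ l₃=4 ≤ 1+3=4  ✓
parity: l₁+l₂+l₃ = 8 is even  ✓

none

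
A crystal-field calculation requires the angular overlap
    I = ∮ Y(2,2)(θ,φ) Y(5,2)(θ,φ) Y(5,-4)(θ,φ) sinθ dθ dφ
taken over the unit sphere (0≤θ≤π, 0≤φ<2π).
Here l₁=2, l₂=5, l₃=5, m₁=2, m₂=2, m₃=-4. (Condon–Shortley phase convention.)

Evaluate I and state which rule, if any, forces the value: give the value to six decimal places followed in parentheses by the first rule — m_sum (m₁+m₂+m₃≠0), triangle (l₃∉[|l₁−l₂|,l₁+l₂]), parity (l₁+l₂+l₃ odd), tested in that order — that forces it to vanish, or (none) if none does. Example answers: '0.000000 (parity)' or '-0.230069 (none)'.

m-sum 0 ✓  L=12 even ✓  3≤5≤7 ✓
Π(2lᵢ+1) = 5×11×11 = 605
triangle coeff Δ(2,5,5) = 1/38610
Σ_t [0,2]: t=0:+1/2880 t=1:−1/576 t=2:+1/2880 = -1/960
(3j)²=10/429 [(2 5 5; 0 0 0)], sign=+1
Σ_t [0,0]: t=0:+1/20160 = 1/20160
(3j)²=12/715 [(2 5 5; 2 2 -4)], sign=-1
⇒ 4πI² = 40/169
I = (-1)√(40/169/(4π)) = -0.13724032
No selection rule forces the value: the integral is nonzero (none).

-0.137240 (none)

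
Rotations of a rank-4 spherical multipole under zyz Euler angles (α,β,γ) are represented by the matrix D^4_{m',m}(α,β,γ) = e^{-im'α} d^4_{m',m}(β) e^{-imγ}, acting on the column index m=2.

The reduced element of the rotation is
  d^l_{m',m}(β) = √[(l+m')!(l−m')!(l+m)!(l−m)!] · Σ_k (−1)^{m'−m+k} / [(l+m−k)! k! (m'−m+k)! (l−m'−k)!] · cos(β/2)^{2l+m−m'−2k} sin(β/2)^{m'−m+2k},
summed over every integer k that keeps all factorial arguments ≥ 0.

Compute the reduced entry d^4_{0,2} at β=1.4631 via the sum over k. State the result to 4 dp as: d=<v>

d=-0.3591

d^4_{0,2}(β=1.4631) via the finite sum:
c=cos(1.463100/2)=0.744140, s=sin(1.463100/2)=0.668024; N=√[24·24·720·2]=910.735966
Admissible k: 2..4 (factorial args all ≥0)
  k=2: (−1)^0·910.7360/(96)·0.7441^6·0.6680^2 = +0.718841
  k=3: (−1)^1·910.7360/(36)·0.7441^4·0.6680^4 = -1.544814
  k=4: (−1)^2·910.7360/(96)·0.7441^2·0.6680^6 = +0.466855
d^4_{0,2}(1.4631) = +0.718841 -1.544814 +0.466855 = -0.359118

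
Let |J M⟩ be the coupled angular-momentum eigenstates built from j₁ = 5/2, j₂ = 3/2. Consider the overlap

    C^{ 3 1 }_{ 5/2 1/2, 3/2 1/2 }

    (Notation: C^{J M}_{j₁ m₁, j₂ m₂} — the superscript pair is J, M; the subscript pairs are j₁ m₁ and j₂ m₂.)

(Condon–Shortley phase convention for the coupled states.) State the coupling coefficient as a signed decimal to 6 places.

−√(1/60) ≈ -0.129099

√[7·1!4!2!/8! · 3!2!2!1!4!2!] = √(48/5)
  +(−1)^0/∏(0,1,2,2,2,0)! = 1/8  (running 1/8)
  +(−1)^1/∏(1,0,1,1,3,1)! = -1/6  (running -1/24)
⟨..|..⟩ = √(48/5)·(-1/24) = -0.129099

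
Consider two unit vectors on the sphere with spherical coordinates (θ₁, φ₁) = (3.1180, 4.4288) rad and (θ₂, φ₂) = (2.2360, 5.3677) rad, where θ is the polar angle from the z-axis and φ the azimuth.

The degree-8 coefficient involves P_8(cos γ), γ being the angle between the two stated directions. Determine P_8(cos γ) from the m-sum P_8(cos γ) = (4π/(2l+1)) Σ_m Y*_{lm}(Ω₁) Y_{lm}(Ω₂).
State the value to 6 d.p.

Addition theorem: P_8(cos γ) = (4π/17) Σ_m Y*_{lm}(Ω₁) Y_{lm}(Ω₂), m = −8…8:
  [-8]  conj(Y_{8,-8})(Ω₁) = -0.000000-0.000000i ; Y_{8,-8}(Ω₂) = +0.038271+0.065303i ; Δ = +0.000000-0.000000i
  [-7]  conj(Y_{8,-7})(Ω₁) = -0.000000+0.000000i ; Y_{8,-7}(Ω₂) = -0.235652-0.029662i ; Δ = +0.000000-0.000000i
  [-6]  conj(Y_{8,-6})(Ω₁) = +0.000000+0.000000i ; Y_{8,-6}(Ω₂) = +0.296216-0.299118i ; Δ = +0.000000+0.000000i
  [-5]  conj(Y_{8,-5})(Ω₁) = +0.000000+0.000000i ; Y_{8,-5}(Ω₂) = +0.055268+0.407019i ; Δ = -0.000000+0.000000i
  [-4]  conj(Y_{8,-4})(Ω₁) = +0.000002-0.000004i ; Y_{8,-4}(Ω₂) = -0.059447-0.034065i ; Δ = -0.000000+0.000000i
  [-3]  conj(Y_{8,-3})(Ω₁) = -0.000138-0.000121i ; Y_{8,-3}(Ω₂) = -0.301691+0.125827i ; Δ = +0.000057+0.000019i
  [-2]  conj(Y_{8,-2})(Ω₁) = -0.004830+0.003077i ; Y_{8,-2}(Ω₂) = +0.065525-0.246140i ; Δ = +0.000441+0.001390i
  [-1]  conj(Y_{8,-1})(Ω₁) = +0.032414+0.111217i ; Y_{8,-1}(Ω₂) = -0.135210-0.175913i ; Δ = +0.015182-0.020740i
  [+0]  conj(Y_{8,0})(Ω₁) = +1.151482-0.000000i ; Y_{8,0}(Ω₂) = +0.292175+0.000000i ; Δ = +0.336434+0.000000i
  [+1]  conj(Y_{8,1})(Ω₁) = -0.032414+0.111217i ; Y_{8,1}(Ω₂) = +0.135210-0.175913i ; Δ = +0.015182+0.020740i
  [+2]  conj(Y_{8,2})(Ω₁) = -0.004830-0.003077i ; Y_{8,2}(Ω₂) = +0.065525+0.246140i ; Δ = +0.000441-0.001390i
  [+3]  conj(Y_{8,3})(Ω₁) = +0.000138-0.000121i ; Y_{8,3}(Ω₂) = +0.301691+0.125827i ; Δ = +0.000057-0.000019i
  [+4]  conj(Y_{8,4})(Ω₁) = +0.000002+0.000004i ; Y_{8,4}(Ω₂) = -0.059447+0.034065i ; Δ = -0.000000-0.000000i
  [+5]  conj(Y_{8,5})(Ω₁) = -0.000000+0.000000i ; Y_{8,5}(Ω₂) = -0.055268+0.407019i ; Δ = -0.000000-0.000000i
  [+6]  conj(Y_{8,6})(Ω₁) = +0.000000-0.000000i ; Y_{8,6}(Ω₂) = +0.296216+0.299118i ; Δ = +0.000000-0.000000i
  [+7]  conj(Y_{8,7})(Ω₁) = +0.000000+0.000000i ; Y_{8,7}(Ω₂) = +0.235652-0.029662i ; Δ = +0.000000+0.000000i
  [+8]  conj(Y_{8,8})(Ω₁) = -0.000000+0.000000i ; Y_{8,8}(Ω₂) = +0.038271-0.065303i ; Δ = +0.000000+0.000000i
Accumulated sum +0.367793+0.000000i; after 4π/(2l+1) scaling, +0.271872+0.000000i ⇒ P_8 = 0.271872

0.271872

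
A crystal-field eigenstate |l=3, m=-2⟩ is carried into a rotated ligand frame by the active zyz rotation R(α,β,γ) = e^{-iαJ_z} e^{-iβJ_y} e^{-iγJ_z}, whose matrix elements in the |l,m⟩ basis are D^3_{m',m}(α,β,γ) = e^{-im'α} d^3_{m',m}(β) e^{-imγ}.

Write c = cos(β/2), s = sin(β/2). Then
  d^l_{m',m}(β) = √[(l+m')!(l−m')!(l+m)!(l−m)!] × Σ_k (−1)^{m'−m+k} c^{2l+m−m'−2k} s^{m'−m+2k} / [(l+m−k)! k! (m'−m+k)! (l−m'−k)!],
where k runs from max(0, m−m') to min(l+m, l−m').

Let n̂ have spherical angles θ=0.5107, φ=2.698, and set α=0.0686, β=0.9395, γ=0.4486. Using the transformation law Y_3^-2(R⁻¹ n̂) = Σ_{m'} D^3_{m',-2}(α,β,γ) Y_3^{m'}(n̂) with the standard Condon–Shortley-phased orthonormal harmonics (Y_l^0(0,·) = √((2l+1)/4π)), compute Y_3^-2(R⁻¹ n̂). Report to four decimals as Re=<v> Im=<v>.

Need the full column D^3_{m',-2} for m'=−3..3 at α=0.0686, β=0.9395, γ=0.4486.
cos(β/2)=0.891681, sin(β/2)=0.452663
d^3_{-3,-2}: single k=1 term ⇒ +0.625028;  D = +0.281838+0.557878i
d^3_{-2,-2}: k∈[0..1] ⇒ +0.502642 -0.647679 = -0.145037;  D = -0.074120-0.124668i
d^3_{-1,-2}: k∈[0..1] ⇒ -0.806908 +0.415897 = -0.391012;  D = -0.222391-0.321609i
d^3_{0,-2}: k∈[0..1] ⇒ +0.709497 -0.182844 = +0.526652;  D = +0.328526+0.411623i
d^3_{1,-2}: k∈[0..1] ⇒ -0.415897 +0.053590 = -0.362306;  D = -0.244886-0.267015i
d^3_{2,-2}: k∈[0..1] ⇒ +0.166913 -0.008603 = +0.158310;  D = +0.114749+0.109063i
d^3_{3,-2}: single k=0 term ⇒ -0.041511;  D = -0.031978-0.026468i
Y_3^{m'}(θ=0.5107,φ=2.698) and Σ D·Y over m':
  (+0.2818+0.5579i)·(-0.0116-0.0473i)  (-0.0741-0.1247i)·(+0.1345+0.1651i)  (-0.2224-0.3216i)·(-0.4003-0.1902i)  (+0.3285+0.4116i)·(+0.2622+0.0000i)  (-0.2449-0.2670i)·(+0.4003-0.1902i)  (+0.1147+0.1091i)·(+0.1345-0.1651i)  (-0.0320-0.0265i)·(+0.0116-0.0473i)
Y_3^-2(R⁻¹ n̂) = +0.030765+0.166780i

Re=0.0308 Im=0.1668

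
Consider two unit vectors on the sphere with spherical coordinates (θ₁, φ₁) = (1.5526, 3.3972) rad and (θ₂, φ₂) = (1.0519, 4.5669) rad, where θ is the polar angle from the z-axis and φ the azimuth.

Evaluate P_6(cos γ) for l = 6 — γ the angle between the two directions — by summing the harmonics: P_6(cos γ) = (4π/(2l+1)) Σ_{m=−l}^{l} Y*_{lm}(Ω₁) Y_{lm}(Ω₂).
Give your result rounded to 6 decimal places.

0.219151

Summing Y*_{l m}(θ₁,φ₁)·Y_{l m}(θ₂,φ₂) over m ∈ [−6, 6]; prefactor 4π/(2·6+1) = 0.966644:
  m=-6: Y*=+0.017926+0.482271i  Y=-0.133098-0.158707i  product +0.074154-0.067034i
  m=-5: Y*=-0.008780-0.029129i  Y=-0.272484+0.306050i  product +0.011307+0.005250i
  m=-4: Y*=-0.185188-0.303159i  Y=+0.289009+0.190159i  product +0.004127-0.122831i
  m=-3: Y*=+0.025561+0.024629i  Y=-0.026350+0.056488i  product -0.002065+0.000795i
  m=-2: Y*=+0.282270+0.158341i  Y=+0.336640+0.100816i  product +0.079060+0.081761i
  m=-1: Y*=-0.036184-0.009456i  Y=+0.009829-0.067079i  product -0.000990+0.002334i
  m=+0: Y*=-0.315638-0.000000i  Y=+0.330994+0.000000i  product -0.104475-0.000000i
  m=+1: Y*=+0.036184-0.009456i  Y=-0.009829-0.067079i  product -0.000990-0.002334i
  m=+2: Y*=+0.282270-0.158341i  Y=+0.336640-0.100816i  product +0.079060-0.081761i
  m=+3: Y*=-0.025561+0.024629i  Y=+0.026350+0.056488i  product -0.002065-0.000795i
  m=+4: Y*=-0.185188+0.303159i  Y=+0.289009-0.190159i  product +0.004127+0.122831i
  m=+5: Y*=+0.008780-0.029129i  Y=+0.272484+0.306050i  product +0.011307-0.005250i
  m=+6: Y*=+0.017926-0.482271i  Y=-0.133098+0.158707i  product +0.074154+0.067034i
Total Σ_m = +0.226713+0.000000i. Multiply by 0.966644: +0.219151+0.000000i. P_6(cos γ) = 0.219151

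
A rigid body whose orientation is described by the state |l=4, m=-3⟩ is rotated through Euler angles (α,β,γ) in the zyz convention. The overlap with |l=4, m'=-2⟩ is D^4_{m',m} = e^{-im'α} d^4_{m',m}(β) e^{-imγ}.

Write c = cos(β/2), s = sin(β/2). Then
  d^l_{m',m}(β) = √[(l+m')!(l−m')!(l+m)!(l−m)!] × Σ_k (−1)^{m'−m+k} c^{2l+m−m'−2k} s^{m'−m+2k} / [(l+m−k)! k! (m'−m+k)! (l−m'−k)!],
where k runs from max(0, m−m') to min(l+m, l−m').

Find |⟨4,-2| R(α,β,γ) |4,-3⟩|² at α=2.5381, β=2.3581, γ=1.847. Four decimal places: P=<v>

P=0.0046

Split into d^4_{-2,-3}(β=2.3581) × two z-phases.
c=cos(2.358100/2)=0.381803, s=sin(2.358100/2)=0.924244; N=√[2·720·1·5040]=2693.993318
Admissible k: 0..1 (factorial args all ≥0)
  k=0: (−1)^1·2693.9933/(720)·0.3818^7·0.9242^1 = -0.004090
  k=1: (−1)^2·2693.9933/(240)·0.3818^5·0.9242^3 = +0.071902
d^4_{-2,-3}(2.3581) = -0.004090 +0.071902 = +0.067812
|D^4_{-2,-3}|² = |d^4_{-2,-3}(β)|² = (+0.067812)² = 0.004598 (the z-rotation phases have unit modulus)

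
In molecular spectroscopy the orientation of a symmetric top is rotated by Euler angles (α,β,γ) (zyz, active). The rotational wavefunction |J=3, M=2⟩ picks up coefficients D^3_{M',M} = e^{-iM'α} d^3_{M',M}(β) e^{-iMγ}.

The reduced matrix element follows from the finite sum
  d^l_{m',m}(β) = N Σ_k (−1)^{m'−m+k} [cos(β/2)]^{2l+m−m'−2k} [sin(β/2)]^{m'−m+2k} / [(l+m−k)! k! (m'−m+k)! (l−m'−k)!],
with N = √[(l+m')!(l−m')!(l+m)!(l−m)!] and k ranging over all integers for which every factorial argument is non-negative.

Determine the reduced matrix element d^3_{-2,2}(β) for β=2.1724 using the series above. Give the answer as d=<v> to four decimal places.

d^3_{-2,2}(β=2.1724) via the finite sum:
With c≡cos(β/2)=0.465851 and s≡sin(β/2)=0.884863, N=[1·120·120·1]^{1/2}=120.000000
k: max(0,(2)−(-2))=4 … min(3+(2),3−(-2))=5
  k=4: (−1)^0·120.0000/(24)·0.4659^2·0.8849^4 = +0.665225
  k=5: (−1)^1·120.0000/(120)·0.4659^0·0.8849^6 = -0.480017
d^3_{-2,2}(2.1724) = +0.665225 -0.480017 = +0.185208

d=0.1852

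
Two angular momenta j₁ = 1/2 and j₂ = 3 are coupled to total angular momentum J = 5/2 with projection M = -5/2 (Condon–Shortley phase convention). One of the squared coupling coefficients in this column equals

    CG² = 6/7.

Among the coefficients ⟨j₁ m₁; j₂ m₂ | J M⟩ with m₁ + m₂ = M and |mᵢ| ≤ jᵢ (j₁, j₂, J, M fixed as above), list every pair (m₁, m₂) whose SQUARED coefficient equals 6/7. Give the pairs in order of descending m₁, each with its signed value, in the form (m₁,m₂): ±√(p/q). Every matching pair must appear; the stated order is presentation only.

(1/2,-3): +√(6/7)

Admissible pairs with m₁+m₂ = M = -5/2: (-1/2,-2), (1/2,-3)
  (m₁,m₂)=(1/2,-3): CG² = 6/7, CG = +√(6/7)   ← matches the target
  (m₁,m₂)=(-1/2,-2): CG² = 1/7, CG = −√(1/7)
Pairs with CG² = 6/7: (1/2,-3): +√(6/7)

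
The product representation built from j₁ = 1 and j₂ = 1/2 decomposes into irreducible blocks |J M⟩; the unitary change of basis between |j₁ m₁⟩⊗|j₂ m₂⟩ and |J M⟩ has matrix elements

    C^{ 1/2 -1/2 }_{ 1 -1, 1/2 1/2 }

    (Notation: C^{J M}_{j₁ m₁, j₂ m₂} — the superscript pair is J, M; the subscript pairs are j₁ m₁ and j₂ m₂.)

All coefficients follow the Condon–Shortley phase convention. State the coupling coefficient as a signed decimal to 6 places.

-0.816497  (= −√(2/3))

√[2·1!1!0!/3! · 0!2!1!0!0!1!] = √(2/3)
  +(−1)^1/∏(1,0,1,0,0,0)! = -1  (running -1)
⟨..|..⟩ = √(2/3)·(-1) = -0.816497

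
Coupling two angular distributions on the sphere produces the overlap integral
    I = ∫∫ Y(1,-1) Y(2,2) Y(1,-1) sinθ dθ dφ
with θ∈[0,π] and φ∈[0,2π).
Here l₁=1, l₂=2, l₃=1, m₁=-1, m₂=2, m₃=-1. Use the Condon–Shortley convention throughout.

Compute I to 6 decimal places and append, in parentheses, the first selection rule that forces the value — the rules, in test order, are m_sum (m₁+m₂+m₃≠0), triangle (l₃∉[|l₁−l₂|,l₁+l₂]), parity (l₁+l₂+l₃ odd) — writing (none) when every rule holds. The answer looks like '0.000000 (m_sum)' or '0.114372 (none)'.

0.309019 (none)

Rules hold: Σm=0, L=4 even, 1≤1≤3.
N = 3·5·3 = 45
Δ = 2!·0!·2!/5! = 1/30
Racah Σ t=1..1: t=1:−1/1 = -1/1
⇒ 3j(1 2 1; 0 0 0)² = 2/15, sgn +1
Racah Σ t=2..2: t=2:+1/4 = 1/4
⇒ 3j(1 2 1; -1 2 -1)² = 1/5, sgn +1
4πI² = N·(3j₀)²·(3jₘ)² = 6/5
I = +1·√(1.2/4π) = 0.30901936
No selection rule forces the value: the integral is nonzero (none).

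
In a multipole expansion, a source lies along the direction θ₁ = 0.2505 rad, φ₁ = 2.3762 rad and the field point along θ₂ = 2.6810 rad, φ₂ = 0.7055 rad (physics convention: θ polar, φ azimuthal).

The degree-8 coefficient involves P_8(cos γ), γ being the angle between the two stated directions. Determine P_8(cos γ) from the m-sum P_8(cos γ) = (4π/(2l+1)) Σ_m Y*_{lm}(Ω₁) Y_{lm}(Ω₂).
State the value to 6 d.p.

-0.379986

Term-by-term m-sum for l=8 (normalisation 4π/17 = 0.739198):
  term(m=-8) = 0.00000 + 0.00000j   from Y*(Ω₁)=0.00001 + 0.00000j, Y(Ω₂)=0.00063 + 0.00047j
  term(m=-7) = -0.00000 + 0.00000j   from Y*(Ω₁)=-0.00007 - 0.00009j, Y(Ω₂)=-0.00142 - 0.00617j
  term(m=-6) = -0.00003 - 0.00002j   from Y*(Ω₁)=-0.00014 + 0.00113j, Y(Ω₂)=-0.01478 + 0.02842j
  term(m=-5) = 0.00045 - 0.00082j   from Y*(Ω₁)=0.00632 - 0.00517j, Y(Ω₂)=0.10579 - 0.04298j
  term(m=-4) = 0.01157 + 0.00489j   from Y*(Ω₁)=-0.04311 - 0.00346j, Y(Ω₂)=-0.27565 - 0.09122j
  term(m=-3) = -0.02455 + 0.07944j   from Y*(Ω₁)=0.11076 + 0.12492j, Y(Ω₂)=0.25850 + 0.42572j
  term(m=-2) = -0.20060 - 0.04062j   from Y*(Ω₁)=0.01763 - 0.44028j, Y(Ω₂)=0.07391 - 0.45858j
  term(m=-1) = -0.00238 + 0.02373j   from Y*(Ω₁)=-0.47680 + 0.45810j, Y(Ω₂)=0.02746 - 0.02339j
  term(m=+0) = -0.08296 + 0.00000j   from Y*(Ω₁)=0.17461 + 0.00000j, Y(Ω₂)=-0.47513 + 0.00000j
  term(m=+1) = -0.00238 - 0.02373j   from Y*(Ω₁)=0.47680 + 0.45810j, Y(Ω₂)=-0.02746 - 0.02339j
  term(m=+2) = -0.20060 + 0.04062j   from Y*(Ω₁)=0.01763 + 0.44028j, Y(Ω₂)=0.07391 + 0.45858j
  term(m=+3) = -0.02455 - 0.07944j   from Y*(Ω₁)=-0.11076 + 0.12492j, Y(Ω₂)=-0.25850 + 0.42572j
  term(m=+4) = 0.01157 - 0.00489j   from Y*(Ω₁)=-0.04311 + 0.00346j, Y(Ω₂)=-0.27565 + 0.09122j
  term(m=+5) = 0.00045 + 0.00082j   from Y*(Ω₁)=-0.00632 - 0.00517j, Y(Ω₂)=-0.10579 - 0.04298j
  term(m=+6) = -0.00003 + 0.00002j   from Y*(Ω₁)=-0.00014 - 0.00113j, Y(Ω₂)=-0.01478 - 0.02842j
  term(m=+7) = -0.00000 - 0.00000j   from Y*(Ω₁)=0.00007 - 0.00009j, Y(Ω₂)=0.00142 - 0.00617j
  term(m=+8) = 0.00000 - 0.00000j   from Y*(Ω₁)=0.00001 - 0.00000j, Y(Ω₂)=0.00063 - 0.00047j
Accumulated sum -0.51405 - 0.00000j; after 4π/(2l+1) scaling, -0.37999 - 0.00000j ⇒ P_8 = -0.379986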